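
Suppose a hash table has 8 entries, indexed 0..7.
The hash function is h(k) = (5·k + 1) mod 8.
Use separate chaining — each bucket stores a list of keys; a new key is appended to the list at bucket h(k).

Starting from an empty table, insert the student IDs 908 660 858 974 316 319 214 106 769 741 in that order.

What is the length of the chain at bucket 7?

2

Insert 908: h=5, bucket 5 empty -> new chain.
Insert 660: h=5, bucket 5 nonempty -> append to chain.
Insert 858: h=3, bucket 3 empty -> new chain.
Insert 974: h=7, bucket 7 empty -> new chain.
Insert 316: h=5, bucket 5 nonempty -> append to chain.
Insert 319: h=4, bucket 4 empty -> new chain.
Insert 214: h=7, bucket 7 nonempty -> append to chain.
Insert 106: h=3, bucket 3 nonempty -> append to chain.
Insert 769: h=6, bucket 6 empty -> new chain.
Insert 741: h=2, bucket 2 empty -> new chain.
Final buckets:
0: —
1: —
2: 741
3: 858 -> 106
4: 319
5: 908 -> 660 -> 316
6: 769
7: 974 -> 214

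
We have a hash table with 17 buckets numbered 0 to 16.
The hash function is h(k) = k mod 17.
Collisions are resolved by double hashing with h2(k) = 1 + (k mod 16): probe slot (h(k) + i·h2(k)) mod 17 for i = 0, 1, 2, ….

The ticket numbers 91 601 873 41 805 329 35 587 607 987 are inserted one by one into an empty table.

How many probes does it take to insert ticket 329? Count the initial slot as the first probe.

4

Insert 91: h=6, slot 6 empty -> index 6.
Insert 601: h=6, h2=10, slot 6 occupied -> index 16.
Insert 873: h=6, h2=10, slots 6,16 occupied -> index 9.
Insert 41: h=7, slot 7 empty -> index 7.
Insert 805: h=6, h2=6, slot 6 occupied -> index 12.
Insert 329: h=6, h2=10, slots 6,16,9 occupied -> index 2.
Insert 35: h=1, slot 1 empty -> index 1.
Insert 587: h=9, h2=12, slot 9 occupied -> index 4.
Insert 607: h=12, h2=16, slot 12 occupied -> index 11.
Insert 987: h=1, h2=12, slot 1 occupied -> index 13.
Table: [—, 35, 329, —, 587, —, 91, 41, —, 873, —, 607, 805, 987, —, —, 601]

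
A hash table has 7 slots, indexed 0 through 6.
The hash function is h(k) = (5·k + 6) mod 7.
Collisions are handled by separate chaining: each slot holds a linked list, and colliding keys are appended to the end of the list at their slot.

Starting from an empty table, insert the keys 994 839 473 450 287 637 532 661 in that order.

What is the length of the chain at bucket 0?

994 → bucket 6
839 → bucket 1
473 → bucket 5
450 → bucket 2
287 → bucket 6 (collision)
637 → bucket 6 (collision)
532 → bucket 6 (collision)
661 → bucket 0
Final buckets:
0: 661
1: 839
2: 450
3: _
4: _
5: 473
6: 994 -> 287 -> 637 -> 532

1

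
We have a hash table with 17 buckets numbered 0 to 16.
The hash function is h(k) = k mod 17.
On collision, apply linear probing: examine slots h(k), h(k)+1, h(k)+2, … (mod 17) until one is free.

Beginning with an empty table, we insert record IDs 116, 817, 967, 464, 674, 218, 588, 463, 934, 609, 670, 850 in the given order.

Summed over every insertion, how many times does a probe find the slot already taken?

11

116 hashes to 14; slot 14 is free -> place at 14.
817 hashes to 1; slot 1 is free -> place at 1.
967 hashes to 15; slot 15 is free -> place at 15.
464 hashes to 5; slot 5 is free -> place at 5.
674 hashes to 11; slot 11 is free -> place at 11.
218 hashes to 14; 14,15 taken -> place at 16.
588 hashes to 10; slot 10 is free -> place at 10.
463 hashes to 4; slot 4 is free -> place at 4.
934 hashes to 16; 16 taken -> place at 0.
609 hashes to 14; 14,15,16,0,1 taken -> place at 2.
670 hashes to 7; slot 7 is free -> place at 7.
850 hashes to 0; 0,1,2 taken -> place at 3.
Table: [934, 817, 609, 850, 463, 464, —, 670, —, —, 588, 674, —, —, 116, 967, 218]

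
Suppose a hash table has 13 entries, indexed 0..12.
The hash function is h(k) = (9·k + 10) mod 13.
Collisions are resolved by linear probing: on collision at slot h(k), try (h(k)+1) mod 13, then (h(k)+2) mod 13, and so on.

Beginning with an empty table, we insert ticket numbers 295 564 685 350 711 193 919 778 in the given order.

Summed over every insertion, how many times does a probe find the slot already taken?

295: h=0 => slot 0
564: h=3 => slot 3
685: h=0, probe 0,1 => slot 1
350: h=1, probe 1,2 => slot 2
711: h=0, probe 0,1,2,3,4 => slot 4
193: h=5 => slot 5
919: h=0, probe 0,1,2,3,4,5,6 => slot 6
778: h=5, probe 5,6,7 => slot 7
Table: [295, 685, 350, 564, 711, 193, 919, 778, -, -, -, -, -]

14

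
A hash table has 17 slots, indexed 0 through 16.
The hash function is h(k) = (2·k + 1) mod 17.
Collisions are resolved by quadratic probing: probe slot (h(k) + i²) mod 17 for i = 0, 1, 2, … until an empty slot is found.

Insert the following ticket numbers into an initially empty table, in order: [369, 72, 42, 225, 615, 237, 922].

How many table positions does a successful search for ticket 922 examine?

3

Insert 369: h=8, slot 8 empty → index 8.
Insert 72: h=9, slot 9 empty → index 9.
Insert 42: h=0, slot 0 empty → index 0.
Insert 225: h=9, slot 9 occupied → index 10.
Insert 615: h=7, slot 7 empty → index 7.
Insert 237: h=16, slot 16 empty → index 16.
Insert 922: h=9, slots 9,10 occupied → index 13.
Table: [42, ., ., ., ., ., ., 615, 369, 72, 225, ., ., 922, ., ., 237]
Lookup 922: h=9, probe 9,10,13 → found at 13.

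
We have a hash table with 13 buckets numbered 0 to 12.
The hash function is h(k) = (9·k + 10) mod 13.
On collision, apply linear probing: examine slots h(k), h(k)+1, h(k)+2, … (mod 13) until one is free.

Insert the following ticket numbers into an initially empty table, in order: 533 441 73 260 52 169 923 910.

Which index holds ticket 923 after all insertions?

2

Insert 533: h=10, slot 10 empty -> index 10.
Insert 441: h=1, slot 1 empty -> index 1.
Insert 73: h=4, slot 4 empty -> index 4.
Insert 260: h=10, slot 10 occupied -> index 11.
Insert 52: h=10, slots 10,11 occupied -> index 12.
Insert 169: h=10, slots 10,11,12 occupied -> index 0.
Insert 923: h=10, slots 10,11,12,0,1 occupied -> index 2.
Insert 910: h=10, slots 10,11,12,0,1,2 occupied -> index 3.
Table: [169, 441, 923, 910, 73, -, -, -, -, -, 533, 260, 52]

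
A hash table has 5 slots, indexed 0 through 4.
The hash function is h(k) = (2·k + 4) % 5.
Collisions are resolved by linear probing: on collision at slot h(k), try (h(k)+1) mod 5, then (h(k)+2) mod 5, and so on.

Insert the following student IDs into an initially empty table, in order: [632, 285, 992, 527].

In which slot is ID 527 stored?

1

Insert 632: h=3, slot 3 empty => index 3.
Insert 285: h=4, slot 4 empty => index 4.
Insert 992: h=3, slots 3,4 occupied => index 0.
Insert 527: h=3, slots 3,4,0 occupied => index 1.
Table: [992, 527, _, 632, 285]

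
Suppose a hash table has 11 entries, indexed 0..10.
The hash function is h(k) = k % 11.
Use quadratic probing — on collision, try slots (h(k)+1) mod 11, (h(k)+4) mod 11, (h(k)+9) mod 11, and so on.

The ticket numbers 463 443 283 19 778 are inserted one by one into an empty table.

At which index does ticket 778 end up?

463: h=1 → slot 1
443: h=3 → slot 3
283: h=8 → slot 8
19: h=8, probe 8,9 → slot 9
778: h=8, probe 8,9,1,6 → slot 6
Table: [—, 463, —, 443, —, —, 778, —, 283, 19, —]

6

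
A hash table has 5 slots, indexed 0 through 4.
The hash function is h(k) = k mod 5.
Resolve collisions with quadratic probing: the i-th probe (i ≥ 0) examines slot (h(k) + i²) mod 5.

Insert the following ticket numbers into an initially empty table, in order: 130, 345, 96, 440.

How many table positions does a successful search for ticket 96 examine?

2

130: h=0 → slot 0
345: h=0, probe 0,1 → slot 1
96: h=1, probe 1,2 → slot 2
440: h=0, probe 0,1,4 → slot 4
Table: [130, 345, 96, _, 440]
Lookup 96: h=1, probe 1,2 → found at 2.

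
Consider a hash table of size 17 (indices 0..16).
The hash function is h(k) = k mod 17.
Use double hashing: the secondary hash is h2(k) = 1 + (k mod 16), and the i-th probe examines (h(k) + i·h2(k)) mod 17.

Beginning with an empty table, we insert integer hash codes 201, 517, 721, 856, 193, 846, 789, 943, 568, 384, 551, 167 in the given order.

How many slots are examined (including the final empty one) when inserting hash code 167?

4

201 hashes to 14; slot 14 is free => place at 14.
517 hashes to 7; slot 7 is free => place at 7.
721 hashes to 7, h2=2; 7 taken => place at 9.
856 hashes to 6; slot 6 is free => place at 6.
193 hashes to 6, h2=2; 6 taken => place at 8.
846 hashes to 13; slot 13 is free => place at 13.
789 hashes to 7, h2=6; 7,13 taken => place at 2.
943 hashes to 8, h2=16; 8,7,6 taken => place at 5.
568 hashes to 7, h2=9; 7 taken => place at 16.
384 hashes to 10; slot 10 is free => place at 10.
551 hashes to 7, h2=8; 7 taken => place at 15.
167 hashes to 14, h2=8; 14,5,13 taken => place at 4.
Table: [_, _, 789, _, 167, 943, 856, 517, 193, 721, 384, _, _, 846, 201, 551, 568]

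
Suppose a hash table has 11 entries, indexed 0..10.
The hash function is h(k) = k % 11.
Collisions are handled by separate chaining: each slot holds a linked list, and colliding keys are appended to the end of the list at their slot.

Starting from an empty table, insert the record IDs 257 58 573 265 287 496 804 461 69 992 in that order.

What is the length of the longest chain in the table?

5

257 → bucket 4
58 → bucket 3
573 → bucket 1
265 → bucket 1 (collision)
287 → bucket 1 (collision)
496 → bucket 1 (collision)
804 → bucket 1 (collision)
461 → bucket 10
69 → bucket 3 (collision)
992 → bucket 2
Final buckets:
0: _
1: 573 -> 265 -> 287 -> 496 -> 804
2: 992
3: 58 -> 69
4: 257
5: _
6: _
7: _
8: _
9: _
10: 461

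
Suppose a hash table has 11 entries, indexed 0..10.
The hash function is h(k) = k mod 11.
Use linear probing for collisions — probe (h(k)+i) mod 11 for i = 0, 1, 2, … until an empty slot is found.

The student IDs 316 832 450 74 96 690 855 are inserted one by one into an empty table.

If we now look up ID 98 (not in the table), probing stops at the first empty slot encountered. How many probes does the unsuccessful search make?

5

316 hashes to 8; slot 8 is free -> place at 8.
832 hashes to 7; slot 7 is free -> place at 7.
450 hashes to 10; slot 10 is free -> place at 10.
74 hashes to 8; 8 taken -> place at 9.
96 hashes to 8; 8,9,10 taken -> place at 0.
690 hashes to 8; 8,9,10,0 taken -> place at 1.
855 hashes to 8; 8,9,10,0,1 taken -> place at 2.
Table: [96, 690, 855, -, -, -, -, 832, 316, 74, 450]
Lookup 98: h=10, probe 10,0,1,2,3 → slot 3 empty, not found.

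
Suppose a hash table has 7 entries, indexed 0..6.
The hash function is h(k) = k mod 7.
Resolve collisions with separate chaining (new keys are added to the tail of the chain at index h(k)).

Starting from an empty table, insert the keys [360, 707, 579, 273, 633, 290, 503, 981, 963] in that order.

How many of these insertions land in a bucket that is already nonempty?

Insert 360: h=3, bucket 3 empty -> new chain.
Insert 707: h=0, bucket 0 empty -> new chain.
Insert 579: h=5, bucket 5 empty -> new chain.
Insert 273: h=0, bucket 0 nonempty -> append to chain.
Insert 633: h=3, bucket 3 nonempty -> append to chain.
Insert 290: h=3, bucket 3 nonempty -> append to chain.
Insert 503: h=6, bucket 6 empty -> new chain.
Insert 981: h=1, bucket 1 empty -> new chain.
Insert 963: h=4, bucket 4 empty -> new chain.
Final buckets:
0: 707 -> 273
1: 981
2: ∅
3: 360 -> 633 -> 290
4: 963
5: 579
6: 503

3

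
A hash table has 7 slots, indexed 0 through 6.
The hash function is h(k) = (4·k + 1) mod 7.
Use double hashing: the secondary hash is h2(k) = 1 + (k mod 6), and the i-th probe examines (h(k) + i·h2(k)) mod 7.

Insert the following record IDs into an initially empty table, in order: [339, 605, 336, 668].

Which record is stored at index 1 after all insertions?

339 hashes to 6; slot 6 is free → place at 6.
605 hashes to 6, h2=6; 6 taken → place at 5.
336 hashes to 1; slot 1 is free → place at 1.
668 hashes to 6, h2=3; 6 taken → place at 2.
Table: [-, 336, 668, -, -, 605, 339]

336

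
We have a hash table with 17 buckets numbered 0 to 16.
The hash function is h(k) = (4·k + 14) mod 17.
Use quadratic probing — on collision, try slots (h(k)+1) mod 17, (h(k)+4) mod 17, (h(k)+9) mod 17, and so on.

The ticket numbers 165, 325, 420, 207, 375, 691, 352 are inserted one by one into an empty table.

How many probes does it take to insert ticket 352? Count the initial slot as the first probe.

165: h=11 => slot 11
325: h=5 => slot 5
420: h=11, probe 11,12 => slot 12
207: h=9 => slot 9
375: h=1 => slot 1
691: h=7 => slot 7
352: h=11, probe 11,12,15 => slot 15
Table: [., 375, ., ., ., 325, ., 691, ., 207, ., 165, 420, ., ., 352, .]

3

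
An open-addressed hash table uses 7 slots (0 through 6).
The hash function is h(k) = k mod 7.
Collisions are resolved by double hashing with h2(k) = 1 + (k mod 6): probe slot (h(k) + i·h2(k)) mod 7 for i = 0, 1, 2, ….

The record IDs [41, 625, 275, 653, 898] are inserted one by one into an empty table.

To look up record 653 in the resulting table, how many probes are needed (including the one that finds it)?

41: h=6 → slot 6
625: h=2 → slot 2
275: h=2, h2=6, probe 2,1 → slot 1
653: h=2, h2=6, probe 2,1,0 → slot 0
898: h=2, h2=5, probe 2,0,5 → slot 5
Table: [653, 275, 625, ., ., 898, 41]
Lookup 653: h=2, h2=6, probe 2,1,0 → found at 0.

3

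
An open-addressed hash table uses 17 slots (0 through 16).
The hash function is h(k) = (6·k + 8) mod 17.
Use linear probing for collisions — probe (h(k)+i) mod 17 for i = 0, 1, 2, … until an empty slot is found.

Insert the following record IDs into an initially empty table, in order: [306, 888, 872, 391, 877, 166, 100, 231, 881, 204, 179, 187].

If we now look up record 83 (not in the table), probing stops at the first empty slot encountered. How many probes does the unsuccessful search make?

2

306 hashes to 8; slot 8 is free => place at 8.
888 hashes to 15; slot 15 is free => place at 15.
872 hashes to 4; slot 4 is free => place at 4.
391 hashes to 8; 8 taken => place at 9.
877 hashes to 0; slot 0 is free => place at 0.
166 hashes to 1; slot 1 is free => place at 1.
100 hashes to 13; slot 13 is free => place at 13.
231 hashes to 0; 0,1 taken => place at 2.
881 hashes to 7; slot 7 is free => place at 7.
204 hashes to 8; 8,9 taken => place at 10.
179 hashes to 11; slot 11 is free => place at 11.
187 hashes to 8; 8,9,10,11 taken => place at 12.
Table: [877, 166, 231, ., 872, ., ., 881, 306, 391, 204, 179, 187, 100, ., 888, .]
Lookup 83: h=13, probe 13,14 → slot 14 empty, not found.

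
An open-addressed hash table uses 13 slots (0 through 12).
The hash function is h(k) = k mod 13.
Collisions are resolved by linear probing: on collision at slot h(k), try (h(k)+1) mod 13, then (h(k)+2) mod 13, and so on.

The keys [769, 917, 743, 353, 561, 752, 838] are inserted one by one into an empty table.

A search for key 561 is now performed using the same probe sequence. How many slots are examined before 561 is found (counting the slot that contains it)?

4

Insert 769: h=2, slot 2 empty => index 2.
Insert 917: h=7, slot 7 empty => index 7.
Insert 743: h=2, slot 2 occupied => index 3.
Insert 353: h=2, slots 2,3 occupied => index 4.
Insert 561: h=2, slots 2,3,4 occupied => index 5.
Insert 752: h=11, slot 11 empty => index 11.
Insert 838: h=6, slot 6 empty => index 6.
Table: [., ., 769, 743, 353, 561, 838, 917, ., ., ., 752, .]
Lookup 561: h=2, probe 2,3,4,5 → found at 5.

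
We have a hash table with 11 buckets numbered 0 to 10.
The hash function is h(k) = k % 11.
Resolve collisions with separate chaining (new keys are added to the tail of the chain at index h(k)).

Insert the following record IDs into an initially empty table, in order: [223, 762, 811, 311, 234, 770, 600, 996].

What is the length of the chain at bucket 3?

4

Insert 223: h=3, bucket 3 empty → new chain.
Insert 762: h=3, bucket 3 nonempty → append to chain.
Insert 811: h=8, bucket 8 empty → new chain.
Insert 311: h=3, bucket 3 nonempty → append to chain.
Insert 234: h=3, bucket 3 nonempty → append to chain.
Insert 770: h=0, bucket 0 empty → new chain.
Insert 600: h=6, bucket 6 empty → new chain.
Insert 996: h=6, bucket 6 nonempty → append to chain.
Final buckets:
0: 770
1: .
2: .
3: 223 -> 762 -> 311 -> 234
4: .
5: .
6: 600 -> 996
7: .
8: 811
9: .
10: .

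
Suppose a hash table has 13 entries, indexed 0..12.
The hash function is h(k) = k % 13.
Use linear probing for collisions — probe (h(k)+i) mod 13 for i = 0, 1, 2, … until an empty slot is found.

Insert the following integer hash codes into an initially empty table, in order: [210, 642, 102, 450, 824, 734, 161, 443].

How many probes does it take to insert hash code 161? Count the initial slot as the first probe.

5

210: h=2 -> slot 2
642: h=5 -> slot 5
102: h=11 -> slot 11
450: h=8 -> slot 8
824: h=5, probe 5,6 -> slot 6
734: h=6, probe 6,7 -> slot 7
161: h=5, probe 5,6,7,8,9 -> slot 9
443: h=1 -> slot 1
Table: [., 443, 210, ., ., 642, 824, 734, 450, 161, ., 102, .]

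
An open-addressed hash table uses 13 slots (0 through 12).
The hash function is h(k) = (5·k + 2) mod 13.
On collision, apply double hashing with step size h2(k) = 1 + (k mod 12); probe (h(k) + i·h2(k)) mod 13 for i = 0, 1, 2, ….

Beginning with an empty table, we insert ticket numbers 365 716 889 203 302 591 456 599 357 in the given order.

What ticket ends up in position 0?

365 hashes to 7; slot 7 is free → place at 7.
716 hashes to 7, h2=9; 7 taken → place at 3.
889 hashes to 1; slot 1 is free → place at 1.
203 hashes to 3, h2=12; 3 taken → place at 2.
302 hashes to 4; slot 4 is free → place at 4.
591 hashes to 6; slot 6 is free → place at 6.
456 hashes to 7, h2=1; 7 taken → place at 8.
599 hashes to 7, h2=12; 7,6 taken → place at 5.
357 hashes to 6, h2=10; 6,3 taken → place at 0.
Table: [357, 889, 203, 716, 302, 599, 591, 365, 456, -, -, -, -]

357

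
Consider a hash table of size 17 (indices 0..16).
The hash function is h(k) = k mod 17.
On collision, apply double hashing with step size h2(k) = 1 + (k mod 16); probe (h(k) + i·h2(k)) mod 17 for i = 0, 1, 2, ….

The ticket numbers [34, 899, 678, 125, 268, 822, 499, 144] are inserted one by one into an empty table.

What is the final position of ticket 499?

10

34: h=0 → slot 0
899: h=15 → slot 15
678: h=15, h2=7, probe 15,5 → slot 5
125: h=6 → slot 6
268: h=13 → slot 13
822: h=6, h2=7, probe 6,13,3 → slot 3
499: h=6, h2=4, probe 6,10 → slot 10
144: h=8 → slot 8
Table: [34, ., ., 822, ., 678, 125, ., 144, ., 499, ., ., 268, ., 899, .]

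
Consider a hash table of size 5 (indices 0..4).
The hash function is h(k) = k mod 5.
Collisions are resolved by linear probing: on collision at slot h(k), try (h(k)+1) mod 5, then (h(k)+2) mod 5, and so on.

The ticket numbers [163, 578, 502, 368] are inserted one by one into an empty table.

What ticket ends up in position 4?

578

163 hashes to 3; slot 3 is free => place at 3.
578 hashes to 3; 3 taken => place at 4.
502 hashes to 2; slot 2 is free => place at 2.
368 hashes to 3; 3,4 taken => place at 0.
Table: [368, —, 502, 163, 578]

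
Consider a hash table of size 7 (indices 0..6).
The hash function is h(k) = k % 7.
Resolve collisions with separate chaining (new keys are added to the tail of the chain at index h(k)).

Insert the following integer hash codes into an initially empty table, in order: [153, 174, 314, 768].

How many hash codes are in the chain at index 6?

3

Insert 153: h=6, bucket 6 empty → new chain.
Insert 174: h=6, bucket 6 nonempty → append to chain.
Insert 314: h=6, bucket 6 nonempty → append to chain.
Insert 768: h=5, bucket 5 empty → new chain.
Final buckets:
0: —
1: —
2: —
3: —
4: —
5: 768
6: 153 -> 174 -> 314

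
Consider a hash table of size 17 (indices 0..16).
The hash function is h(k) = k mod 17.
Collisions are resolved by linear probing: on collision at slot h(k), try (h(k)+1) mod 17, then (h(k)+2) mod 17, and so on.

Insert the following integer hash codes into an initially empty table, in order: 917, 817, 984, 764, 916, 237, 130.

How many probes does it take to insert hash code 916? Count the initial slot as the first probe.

5

Insert 917: h=16, slot 16 empty -> index 16.
Insert 817: h=1, slot 1 empty -> index 1.
Insert 984: h=15, slot 15 empty -> index 15.
Insert 764: h=16, slot 16 occupied -> index 0.
Insert 916: h=15, slots 15,16,0,1 occupied -> index 2.
Insert 237: h=16, slots 16,0,1,2 occupied -> index 3.
Insert 130: h=11, slot 11 empty -> index 11.
Table: [764, 817, 916, 237, ∅, ∅, ∅, ∅, ∅, ∅, ∅, 130, ∅, ∅, ∅, 984, 917]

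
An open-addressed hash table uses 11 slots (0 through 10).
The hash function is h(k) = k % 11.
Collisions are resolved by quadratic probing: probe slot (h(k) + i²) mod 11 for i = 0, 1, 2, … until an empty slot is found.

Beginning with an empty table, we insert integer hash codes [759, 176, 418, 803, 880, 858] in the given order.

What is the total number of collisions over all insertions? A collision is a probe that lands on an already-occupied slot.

15

759 hashes to 0; slot 0 is free → place at 0.
176 hashes to 0; 0 taken → place at 1.
418 hashes to 0; 0,1 taken → place at 4.
803 hashes to 0; 0,1,4 taken → place at 9.
880 hashes to 0; 0,1,4,9 taken → place at 5.
858 hashes to 0; 0,1,4,9,5 taken → place at 3.
Table: [759, 176, ., 858, 418, 880, ., ., ., 803, .]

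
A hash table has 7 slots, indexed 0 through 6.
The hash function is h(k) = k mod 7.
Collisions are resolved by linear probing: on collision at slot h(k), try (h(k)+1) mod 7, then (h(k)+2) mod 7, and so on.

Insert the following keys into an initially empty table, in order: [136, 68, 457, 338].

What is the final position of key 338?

4

136: h=3 -> slot 3
68: h=5 -> slot 5
457: h=2 -> slot 2
338: h=2, probe 2,3,4 -> slot 4
Table: [∅, ∅, 457, 136, 338, 68, ∅]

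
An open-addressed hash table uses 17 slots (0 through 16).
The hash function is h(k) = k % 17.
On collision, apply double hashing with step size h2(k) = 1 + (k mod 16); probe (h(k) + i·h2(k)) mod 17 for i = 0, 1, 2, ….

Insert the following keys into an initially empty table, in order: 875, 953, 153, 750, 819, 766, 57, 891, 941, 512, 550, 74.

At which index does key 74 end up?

11

875 hashes to 8; slot 8 is free => place at 8.
953 hashes to 1; slot 1 is free => place at 1.
153 hashes to 0; slot 0 is free => place at 0.
750 hashes to 2; slot 2 is free => place at 2.
819 hashes to 3; slot 3 is free => place at 3.
766 hashes to 1, h2=15; 1 taken => place at 16.
57 hashes to 6; slot 6 is free => place at 6.
891 hashes to 7; slot 7 is free => place at 7.
941 hashes to 6, h2=14; 6,3,0 taken => place at 14.
512 hashes to 2, h2=1; 2,3 taken => place at 4.
550 hashes to 6, h2=7; 6 taken => place at 13.
74 hashes to 6, h2=11; 6,0 taken => place at 11.
Table: [153, 953, 750, 819, 512, _, 57, 891, 875, _, _, 74, _, 550, 941, _, 766]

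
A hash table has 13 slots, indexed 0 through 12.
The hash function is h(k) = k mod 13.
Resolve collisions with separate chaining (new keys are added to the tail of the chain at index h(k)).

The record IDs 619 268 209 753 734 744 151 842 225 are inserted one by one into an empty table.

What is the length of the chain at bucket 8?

3

619 -> bucket 8
268 -> bucket 8 (collision)
209 -> bucket 1
753 -> bucket 12
734 -> bucket 6
744 -> bucket 3
151 -> bucket 8 (collision)
842 -> bucket 10
225 -> bucket 4
Final buckets:
0: —
1: 209
2: —
3: 744
4: 225
5: —
6: 734
7: —
8: 619 -> 268 -> 151
9: —
10: 842
11: —
12: 753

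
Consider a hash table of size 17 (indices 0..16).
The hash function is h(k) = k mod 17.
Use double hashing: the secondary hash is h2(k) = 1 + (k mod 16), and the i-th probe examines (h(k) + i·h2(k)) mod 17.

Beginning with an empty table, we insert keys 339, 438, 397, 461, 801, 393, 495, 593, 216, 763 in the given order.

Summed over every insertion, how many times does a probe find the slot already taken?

339 hashes to 16; slot 16 is free -> place at 16.
438 hashes to 13; slot 13 is free -> place at 13.
397 hashes to 6; slot 6 is free -> place at 6.
461 hashes to 2; slot 2 is free -> place at 2.
801 hashes to 2, h2=2; 2 taken -> place at 4.
393 hashes to 2, h2=10; 2 taken -> place at 12.
495 hashes to 2, h2=16; 2 taken -> place at 1.
593 hashes to 15; slot 15 is free -> place at 15.
216 hashes to 12, h2=9; 12,4,13 taken -> place at 5.
763 hashes to 15, h2=12; 15 taken -> place at 10.
Table: [., 495, 461, ., 801, 216, 397, ., ., ., 763, ., 393, 438, ., 593, 339]

7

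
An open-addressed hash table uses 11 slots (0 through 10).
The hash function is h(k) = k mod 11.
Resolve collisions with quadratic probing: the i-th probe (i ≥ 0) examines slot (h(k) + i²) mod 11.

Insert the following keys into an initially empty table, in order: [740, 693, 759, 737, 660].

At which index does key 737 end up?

Insert 740: h=3, slot 3 empty => index 3.
Insert 693: h=0, slot 0 empty => index 0.
Insert 759: h=0, slot 0 occupied => index 1.
Insert 737: h=0, slots 0,1 occupied => index 4.
Insert 660: h=0, slots 0,1,4 occupied => index 9.
Table: [693, 759, ., 740, 737, ., ., ., ., 660, .]

4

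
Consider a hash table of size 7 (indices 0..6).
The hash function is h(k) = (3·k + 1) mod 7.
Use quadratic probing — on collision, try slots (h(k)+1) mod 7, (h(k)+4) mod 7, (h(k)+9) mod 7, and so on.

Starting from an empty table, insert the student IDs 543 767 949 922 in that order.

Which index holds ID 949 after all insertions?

543 hashes to 6; slot 6 is free → place at 6.
767 hashes to 6; 6 taken → place at 0.
949 hashes to 6; 6,0 taken → place at 3.
922 hashes to 2; slot 2 is free → place at 2.
Table: [767, —, 922, 949, —, —, 543]

3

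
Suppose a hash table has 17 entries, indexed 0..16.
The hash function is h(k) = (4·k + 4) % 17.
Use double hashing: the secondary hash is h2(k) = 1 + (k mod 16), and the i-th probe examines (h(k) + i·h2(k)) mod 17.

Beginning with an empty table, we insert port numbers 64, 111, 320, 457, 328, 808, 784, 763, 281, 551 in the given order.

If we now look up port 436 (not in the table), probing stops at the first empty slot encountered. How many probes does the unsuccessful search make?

Insert 64: h=5, slot 5 empty -> index 5.
Insert 111: h=6, slot 6 empty -> index 6.
Insert 320: h=9, slot 9 empty -> index 9.
Insert 457: h=13, slot 13 empty -> index 13.
Insert 328: h=7, slot 7 empty -> index 7.
Insert 808: h=6, h2=9, slot 6 occupied -> index 15.
Insert 784: h=12, slot 12 empty -> index 12.
Insert 763: h=13, h2=12, slot 13 occupied -> index 8.
Insert 281: h=6, h2=10, slot 6 occupied -> index 16.
Insert 551: h=15, h2=8, slots 15,6 occupied -> index 14.
Table: [∅, ∅, ∅, ∅, ∅, 64, 111, 328, 763, 320, ∅, ∅, 784, 457, 551, 808, 281]
Lookup 436: h=14, h2=5, probe 14,2 → slot 2 empty, not found.

2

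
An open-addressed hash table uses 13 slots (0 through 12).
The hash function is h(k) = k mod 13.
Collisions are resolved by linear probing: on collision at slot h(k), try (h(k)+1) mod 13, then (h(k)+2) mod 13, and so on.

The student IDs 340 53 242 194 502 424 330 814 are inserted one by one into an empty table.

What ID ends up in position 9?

502

340 hashes to 2; slot 2 is free => place at 2.
53 hashes to 1; slot 1 is free => place at 1.
242 hashes to 8; slot 8 is free => place at 8.
194 hashes to 12; slot 12 is free => place at 12.
502 hashes to 8; 8 taken => place at 9.
424 hashes to 8; 8,9 taken => place at 10.
330 hashes to 5; slot 5 is free => place at 5.
814 hashes to 8; 8,9,10 taken => place at 11.
Table: [-, 53, 340, -, -, 330, -, -, 242, 502, 424, 814, 194]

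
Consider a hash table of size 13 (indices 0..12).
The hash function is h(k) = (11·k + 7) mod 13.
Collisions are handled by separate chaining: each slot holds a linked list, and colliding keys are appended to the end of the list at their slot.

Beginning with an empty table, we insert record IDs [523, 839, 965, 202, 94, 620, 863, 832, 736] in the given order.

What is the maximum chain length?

523 -> bucket 1
839 -> bucket 6
965 -> bucket 1 (collision)
202 -> bucket 6 (collision)
94 -> bucket 1 (collision)
620 -> bucket 2
863 -> bucket 10
832 -> bucket 7
736 -> bucket 4
Final buckets:
0: _
1: 523 -> 965 -> 94
2: 620
3: _
4: 736
5: _
6: 839 -> 202
7: 832
8: _
9: _
10: 863
11: _
12: _

3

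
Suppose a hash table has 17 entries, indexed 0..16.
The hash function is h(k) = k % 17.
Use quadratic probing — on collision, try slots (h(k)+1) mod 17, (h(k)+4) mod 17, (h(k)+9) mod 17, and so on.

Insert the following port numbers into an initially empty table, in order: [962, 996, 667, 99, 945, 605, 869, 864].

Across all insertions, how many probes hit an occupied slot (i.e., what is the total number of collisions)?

962 hashes to 10; slot 10 is free → place at 10.
996 hashes to 10; 10 taken → place at 11.
667 hashes to 4; slot 4 is free → place at 4.
99 hashes to 14; slot 14 is free → place at 14.
945 hashes to 10; 10,11,14 taken → place at 2.
605 hashes to 10; 10,11,14,2 taken → place at 9.
869 hashes to 2; 2 taken → place at 3.
864 hashes to 14; 14 taken → place at 15.
Table: [_, _, 945, 869, 667, _, _, _, _, 605, 962, 996, _, _, 99, 864, _]

10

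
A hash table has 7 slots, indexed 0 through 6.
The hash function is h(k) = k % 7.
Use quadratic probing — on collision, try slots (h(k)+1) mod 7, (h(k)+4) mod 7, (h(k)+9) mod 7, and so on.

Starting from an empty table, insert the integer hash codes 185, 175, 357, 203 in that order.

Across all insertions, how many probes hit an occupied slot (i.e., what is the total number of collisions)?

3

185: h=3 => slot 3
175: h=0 => slot 0
357: h=0, probe 0,1 => slot 1
203: h=0, probe 0,1,4 => slot 4
Table: [175, 357, ∅, 185, 203, ∅, ∅]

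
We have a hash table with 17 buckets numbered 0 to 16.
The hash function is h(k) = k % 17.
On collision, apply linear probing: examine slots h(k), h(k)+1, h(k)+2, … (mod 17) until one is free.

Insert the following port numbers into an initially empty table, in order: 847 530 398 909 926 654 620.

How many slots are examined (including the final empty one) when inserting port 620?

4

Insert 847: h=14, slot 14 empty -> index 14.
Insert 530: h=3, slot 3 empty -> index 3.
Insert 398: h=7, slot 7 empty -> index 7.
Insert 909: h=8, slot 8 empty -> index 8.
Insert 926: h=8, slot 8 occupied -> index 9.
Insert 654: h=8, slots 8,9 occupied -> index 10.
Insert 620: h=8, slots 8,9,10 occupied -> index 11.
Table: [-, -, -, 530, -, -, -, 398, 909, 926, 654, 620, -, -, 847, -, -]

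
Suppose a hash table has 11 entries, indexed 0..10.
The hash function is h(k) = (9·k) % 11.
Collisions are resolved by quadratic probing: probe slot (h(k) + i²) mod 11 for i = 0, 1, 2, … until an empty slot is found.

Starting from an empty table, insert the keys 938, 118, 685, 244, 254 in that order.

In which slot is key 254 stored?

938 hashes to 5; slot 5 is free → place at 5.
118 hashes to 6; slot 6 is free → place at 6.
685 hashes to 5; 5,6 taken → place at 9.
244 hashes to 7; slot 7 is free → place at 7.
254 hashes to 9; 9 taken → place at 10.
Table: [-, -, -, -, -, 938, 118, 244, -, 685, 254]

10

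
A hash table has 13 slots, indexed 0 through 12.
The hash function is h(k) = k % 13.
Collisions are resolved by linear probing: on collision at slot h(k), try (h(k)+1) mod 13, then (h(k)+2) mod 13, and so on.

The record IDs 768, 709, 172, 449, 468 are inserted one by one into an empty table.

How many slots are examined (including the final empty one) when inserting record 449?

768: h=1 -> slot 1
709: h=7 -> slot 7
172: h=3 -> slot 3
449: h=7, probe 7,8 -> slot 8
468: h=0 -> slot 0
Table: [468, 768, —, 172, —, —, —, 709, 449, —, —, —, —]

2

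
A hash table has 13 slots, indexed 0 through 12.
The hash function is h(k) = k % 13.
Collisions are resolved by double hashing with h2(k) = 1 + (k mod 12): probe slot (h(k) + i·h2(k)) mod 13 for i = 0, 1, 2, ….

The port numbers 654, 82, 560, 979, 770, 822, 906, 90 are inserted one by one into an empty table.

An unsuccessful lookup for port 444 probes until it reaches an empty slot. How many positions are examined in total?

4

654 hashes to 4; slot 4 is free → place at 4.
82 hashes to 4, h2=11; 4 taken → place at 2.
560 hashes to 1; slot 1 is free → place at 1.
979 hashes to 4, h2=8; 4 taken → place at 12.
770 hashes to 3; slot 3 is free → place at 3.
822 hashes to 3, h2=7; 3 taken → place at 10.
906 hashes to 9; slot 9 is free → place at 9.
90 hashes to 12, h2=7; 12 taken → place at 6.
Table: [—, 560, 82, 770, 654, —, 90, —, —, 906, 822, —, 979]
Lookup 444: h=2, h2=1, probe 2,3,4,5 → slot 5 empty, not found.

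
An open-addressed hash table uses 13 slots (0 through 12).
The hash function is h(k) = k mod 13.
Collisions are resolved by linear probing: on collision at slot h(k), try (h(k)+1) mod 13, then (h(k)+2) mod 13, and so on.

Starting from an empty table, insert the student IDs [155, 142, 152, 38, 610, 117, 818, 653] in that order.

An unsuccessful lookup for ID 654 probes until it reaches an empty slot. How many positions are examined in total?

155: h=12 -> slot 12
142: h=12, probe 12,0 -> slot 0
152: h=9 -> slot 9
38: h=12, probe 12,0,1 -> slot 1
610: h=12, probe 12,0,1,2 -> slot 2
117: h=0, probe 0,1,2,3 -> slot 3
818: h=12, probe 12,0,1,2,3,4 -> slot 4
653: h=3, probe 3,4,5 -> slot 5
Table: [142, 38, 610, 117, 818, 653, ∅, ∅, ∅, 152, ∅, ∅, 155]
Lookup 654: h=4, probe 4,5,6 → slot 6 empty, not found.

3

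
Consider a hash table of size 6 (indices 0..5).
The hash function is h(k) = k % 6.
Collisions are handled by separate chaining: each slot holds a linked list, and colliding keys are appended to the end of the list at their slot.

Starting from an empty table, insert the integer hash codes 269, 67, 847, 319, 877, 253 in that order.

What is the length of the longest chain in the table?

5

Insert 269: h=5, bucket 5 empty -> new chain.
Insert 67: h=1, bucket 1 empty -> new chain.
Insert 847: h=1, bucket 1 nonempty -> append to chain.
Insert 319: h=1, bucket 1 nonempty -> append to chain.
Insert 877: h=1, bucket 1 nonempty -> append to chain.
Insert 253: h=1, bucket 1 nonempty -> append to chain.
Final buckets:
0: -
1: 67 -> 847 -> 319 -> 877 -> 253
2: -
3: -
4: -
5: 269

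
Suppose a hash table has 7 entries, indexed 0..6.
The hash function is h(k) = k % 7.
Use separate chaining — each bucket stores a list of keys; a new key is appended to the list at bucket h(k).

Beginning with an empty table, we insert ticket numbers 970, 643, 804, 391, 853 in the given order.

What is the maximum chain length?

Insert 970: h=4, bucket 4 empty → new chain.
Insert 643: h=6, bucket 6 empty → new chain.
Insert 804: h=6, bucket 6 nonempty → append to chain.
Insert 391: h=6, bucket 6 nonempty → append to chain.
Insert 853: h=6, bucket 6 nonempty → append to chain.
Final buckets:
0: -
1: -
2: -
3: -
4: 970
5: -
6: 643 -> 804 -> 391 -> 853

4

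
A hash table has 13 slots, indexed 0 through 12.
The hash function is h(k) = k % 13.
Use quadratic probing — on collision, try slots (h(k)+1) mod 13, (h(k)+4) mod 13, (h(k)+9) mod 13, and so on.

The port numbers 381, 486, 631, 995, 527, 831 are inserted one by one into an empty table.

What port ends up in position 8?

Insert 381: h=4, slot 4 empty => index 4.
Insert 486: h=5, slot 5 empty => index 5.
Insert 631: h=7, slot 7 empty => index 7.
Insert 995: h=7, slot 7 occupied => index 8.
Insert 527: h=7, slots 7,8 occupied => index 11.
Insert 831: h=12, slot 12 empty => index 12.
Table: [., ., ., ., 381, 486, ., 631, 995, ., ., 527, 831]

995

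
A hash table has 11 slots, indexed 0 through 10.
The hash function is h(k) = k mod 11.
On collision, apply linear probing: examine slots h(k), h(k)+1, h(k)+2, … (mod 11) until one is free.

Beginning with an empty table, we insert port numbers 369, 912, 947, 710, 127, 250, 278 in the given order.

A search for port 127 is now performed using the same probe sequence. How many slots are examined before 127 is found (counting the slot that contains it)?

3

369: h=6 => slot 6
912: h=10 => slot 10
947: h=1 => slot 1
710: h=6, probe 6,7 => slot 7
127: h=6, probe 6,7,8 => slot 8
250: h=8, probe 8,9 => slot 9
278: h=3 => slot 3
Table: [_, 947, _, 278, _, _, 369, 710, 127, 250, 912]
Lookup 127: h=6, probe 6,7,8 → found at 8.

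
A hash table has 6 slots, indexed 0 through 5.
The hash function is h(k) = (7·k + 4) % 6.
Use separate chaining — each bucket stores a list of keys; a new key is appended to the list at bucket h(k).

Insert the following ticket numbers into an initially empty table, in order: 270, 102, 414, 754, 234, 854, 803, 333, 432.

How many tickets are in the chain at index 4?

270 -> bucket 4
102 -> bucket 4 (collision)
414 -> bucket 4 (collision)
754 -> bucket 2
234 -> bucket 4 (collision)
854 -> bucket 0
803 -> bucket 3
333 -> bucket 1
432 -> bucket 4 (collision)
Final buckets:
0: 854
1: 333
2: 754
3: 803
4: 270 -> 102 -> 414 -> 234 -> 432
5: .

5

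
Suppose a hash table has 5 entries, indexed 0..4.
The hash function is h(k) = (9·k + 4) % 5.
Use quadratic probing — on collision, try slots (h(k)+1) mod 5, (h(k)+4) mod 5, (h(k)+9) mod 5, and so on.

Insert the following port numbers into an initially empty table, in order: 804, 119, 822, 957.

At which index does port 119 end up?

Insert 804: h=0, slot 0 empty -> index 0.
Insert 119: h=0, slot 0 occupied -> index 1.
Insert 822: h=2, slot 2 empty -> index 2.
Insert 957: h=2, slot 2 occupied -> index 3.
Table: [804, 119, 822, 957, .]

1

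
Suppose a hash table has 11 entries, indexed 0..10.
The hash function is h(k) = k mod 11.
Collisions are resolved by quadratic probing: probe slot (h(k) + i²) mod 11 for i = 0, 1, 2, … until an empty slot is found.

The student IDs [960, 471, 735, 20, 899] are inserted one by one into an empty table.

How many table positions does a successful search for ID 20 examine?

960 hashes to 3; slot 3 is free → place at 3.
471 hashes to 9; slot 9 is free → place at 9.
735 hashes to 9; 9 taken → place at 10.
20 hashes to 9; 9,10 taken → place at 2.
899 hashes to 8; slot 8 is free → place at 8.
Table: [-, -, 20, 960, -, -, -, -, 899, 471, 735]
Lookup 20: h=9, probe 9,10,2 → found at 2.

3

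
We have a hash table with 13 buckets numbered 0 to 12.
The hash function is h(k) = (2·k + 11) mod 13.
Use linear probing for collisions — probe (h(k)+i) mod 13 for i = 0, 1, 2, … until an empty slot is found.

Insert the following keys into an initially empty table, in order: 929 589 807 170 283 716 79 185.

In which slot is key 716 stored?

Insert 929: h=10, slot 10 empty -> index 10.
Insert 589: h=6, slot 6 empty -> index 6.
Insert 807: h=0, slot 0 empty -> index 0.
Insert 170: h=0, slot 0 occupied -> index 1.
Insert 283: h=5, slot 5 empty -> index 5.
Insert 716: h=0, slots 0,1 occupied -> index 2.
Insert 79: h=0, slots 0,1,2 occupied -> index 3.
Insert 185: h=4, slot 4 empty -> index 4.
Table: [807, 170, 716, 79, 185, 283, 589, ∅, ∅, ∅, 929, ∅, ∅]

2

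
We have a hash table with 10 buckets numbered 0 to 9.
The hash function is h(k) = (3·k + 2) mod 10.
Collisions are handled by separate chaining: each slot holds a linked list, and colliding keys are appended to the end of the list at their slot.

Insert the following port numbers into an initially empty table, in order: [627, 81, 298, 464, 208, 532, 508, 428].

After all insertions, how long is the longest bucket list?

4

627 → bucket 3
81 → bucket 5
298 → bucket 6
464 → bucket 4
208 → bucket 6 (collision)
532 → bucket 8
508 → bucket 6 (collision)
428 → bucket 6 (collision)
Final buckets:
0: -
1: -
2: -
3: 627
4: 464
5: 81
6: 298 -> 208 -> 508 -> 428
7: -
8: 532
9: -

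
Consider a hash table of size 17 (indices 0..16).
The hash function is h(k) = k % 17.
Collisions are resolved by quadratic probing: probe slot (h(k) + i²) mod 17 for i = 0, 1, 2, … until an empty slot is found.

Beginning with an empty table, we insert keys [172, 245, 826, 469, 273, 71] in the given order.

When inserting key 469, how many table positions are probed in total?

2

172 hashes to 2; slot 2 is free => place at 2.
245 hashes to 7; slot 7 is free => place at 7.
826 hashes to 10; slot 10 is free => place at 10.
469 hashes to 10; 10 taken => place at 11.
273 hashes to 1; slot 1 is free => place at 1.
71 hashes to 3; slot 3 is free => place at 3.
Table: [∅, 273, 172, 71, ∅, ∅, ∅, 245, ∅, ∅, 826, 469, ∅, ∅, ∅, ∅, ∅]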